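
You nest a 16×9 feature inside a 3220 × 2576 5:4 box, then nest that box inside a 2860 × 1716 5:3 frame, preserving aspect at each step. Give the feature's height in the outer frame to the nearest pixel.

1207 px

First fit — 16×9 into 3220×2576 spans the width: 3220.00 × 1811.25.
5:4 in 2860×1716: fills the height, so the intermediate becomes 2145.00 × 1716.00 — a scale of ×0.6661.
The feature scales with it: height 1811.25 × 0.6661 ≈ 1206.56.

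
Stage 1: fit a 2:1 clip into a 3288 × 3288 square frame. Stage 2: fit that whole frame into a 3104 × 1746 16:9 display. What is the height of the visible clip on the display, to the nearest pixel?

873 px

First fit — 2:1 into 3288×3288 spans the width: 3288.00 × 1644.00.
square in 3104×1746: fills the height, so the intermediate becomes 1746.00 × 1746.00 — a scale of ×0.5310.
So the clip's height is 1644.00 × 0.5310 ≈ 873.00.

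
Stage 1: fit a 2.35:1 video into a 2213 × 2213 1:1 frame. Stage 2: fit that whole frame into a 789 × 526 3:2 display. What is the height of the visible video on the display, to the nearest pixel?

First fit — 2.35:1 into 2213×2213 spans the width: 2213.00 × 941.70.
1:1 in 789×526: fills the height, so the intermediate becomes 526.00 × 526.00 — a scale of ×0.2377.
So the video's height is 941.70 × 0.2377 ≈ 223.83.

224 px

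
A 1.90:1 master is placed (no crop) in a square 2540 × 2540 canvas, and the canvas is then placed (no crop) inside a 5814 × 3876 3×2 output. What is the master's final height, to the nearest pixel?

Inside the 2540×2540 canvas the master is width-limited at 2540.00 × 1336.84.
Second fit — the square canvas into 5814×3876 spans the height: 3876.00 × 3876.00 (×1.5260 from 2540×2540).
So the master's height is 1336.84 × 1.5260 ≈ 2040.00.

2040 px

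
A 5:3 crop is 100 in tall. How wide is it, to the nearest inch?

167 in

100 × 5/3 = 166.67.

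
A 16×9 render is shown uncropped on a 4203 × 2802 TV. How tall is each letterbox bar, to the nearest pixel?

16×9 is wider than 3:2, so it spans the full width.
That makes the image 2364.19 px tall (4203 × 9/16).
Leftover height: 2802 − 2364.19 = 437.81 px → 218.91 each side.

219 px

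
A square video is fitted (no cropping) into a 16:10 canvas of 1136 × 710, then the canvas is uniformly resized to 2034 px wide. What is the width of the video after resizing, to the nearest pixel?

1271 px

At 1136×710 the video is height-limited, so width = 710 × 1/1 ≈ 710.00 px.
The frame scales by 2034/1136 = 1.7905; 710.00 × 1.7905 ≈ 1271.25 px.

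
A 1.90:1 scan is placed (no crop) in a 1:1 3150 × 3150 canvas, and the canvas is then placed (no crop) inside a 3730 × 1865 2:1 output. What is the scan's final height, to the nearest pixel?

Inside the 3150×3150 canvas the scan is width-limited at 3150.00 × 1657.89.
Second fit — the 1:1 canvas into 3730×1865 spans the height: 1865.00 × 1865.00 (×0.5921 from 3150×3150).
Applying the same ×0.5921: 1657.89 → 981.58.

982 px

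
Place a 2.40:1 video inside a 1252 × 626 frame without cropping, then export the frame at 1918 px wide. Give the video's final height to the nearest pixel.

799 px

In the 1252×626 frame the video fills the width: height = 1252 / 2.400 ≈ 521.67 px.
Resizing to 1918 px wide multiplies everything by 1.5319: 521.67 → 799.17 px.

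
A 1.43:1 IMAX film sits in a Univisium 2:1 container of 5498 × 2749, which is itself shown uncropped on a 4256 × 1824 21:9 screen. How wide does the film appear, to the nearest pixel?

2608 px

1.43:1 IMAX in 5498×2749: fills the height, so the film is 3931.07 × 2749.00.
Univisium 2:1 in 4256×1824: fills the height, so the intermediate becomes 3648.00 × 1824.00 — a scale of ×0.6635.
The film scales with it: width 3931.07 × 0.6635 ≈ 2608.32.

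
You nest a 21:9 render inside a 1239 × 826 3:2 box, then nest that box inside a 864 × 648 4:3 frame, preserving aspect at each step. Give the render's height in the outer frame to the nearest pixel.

21:9 in 1239×826: fills the width, so the render is 1239.00 × 531.00.
Second fit — the 3:2 canvas into 864×648 spans the width: 864.00 × 576.00 (×0.6973 from 1239×826).
The render scales with it: height 531.00 × 0.6973 ≈ 370.29.

370 px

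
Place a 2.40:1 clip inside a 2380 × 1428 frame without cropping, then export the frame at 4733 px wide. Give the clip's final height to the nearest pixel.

Fitted into 2380×1428, the clip spans the width; its height is 2380 / 2.400 ≈ 991.67 px.
Resizing to 4733 px wide multiplies everything by 1.9887: 991.67 → 1972.08 px.

1972 px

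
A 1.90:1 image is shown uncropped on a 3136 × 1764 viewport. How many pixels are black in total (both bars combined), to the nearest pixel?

1.90:1 is wider than 16×9, so it spans the full width.
The image is 3136 / 1.900 ≈ 1650.5263 px tall.
1764 − 1650.5263 = 113.4737 px of bars.
That's 113.4737 × 3136 ≈ 355853 black pixels.

355853 pixels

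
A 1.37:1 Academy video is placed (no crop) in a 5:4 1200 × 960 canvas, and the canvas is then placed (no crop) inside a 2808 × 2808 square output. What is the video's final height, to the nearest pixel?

2050 px

Inside the 1200×960 canvas the video is width-limited at 1200.00 × 875.91.
The 5:4 canvas is width-limited in 2808×2808, giving 2808.00 × 2246.40; scale factor 2.3400.
Applying the same ×2.3400: 875.91 → 2049.64.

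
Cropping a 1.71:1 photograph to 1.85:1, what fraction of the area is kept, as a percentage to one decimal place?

1.85:1 is wider than 1.71:1, so the crop keeps the full width and trims the height.
Fraction kept = (1.710)/(1.850) ≈ 92.43%.

92.4%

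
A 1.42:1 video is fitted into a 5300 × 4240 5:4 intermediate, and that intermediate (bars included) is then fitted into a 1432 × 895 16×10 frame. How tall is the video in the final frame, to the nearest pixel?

788 px

1.42:1 in 5300×4240: fills the width, so the video is 5300.00 × 3732.39.
Second fit — the 5:4 canvas into 1432×895 spans the height: 1118.75 × 895.00 (×0.2111 from 5300×4240).
The video scales with it: height 3732.39 × 0.2111 ≈ 787.85.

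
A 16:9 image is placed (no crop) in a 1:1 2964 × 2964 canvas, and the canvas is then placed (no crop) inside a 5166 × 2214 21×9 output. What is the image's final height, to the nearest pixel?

1245 px

16:9 in 2964×2964: fills the width, so the image is 2964.00 × 1667.25.
1:1 in 5166×2214: fills the height, so the intermediate becomes 2214.00 × 2214.00 — a scale of ×0.7470.
So the image's height is 1667.25 × 0.7470 ≈ 1245.38.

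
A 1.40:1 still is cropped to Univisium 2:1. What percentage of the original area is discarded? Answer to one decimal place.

Going from 1.40:1 to Univisium 2:1 means cutting height while keeping width.
Area ratio = (1.400)/(2.000) = 70.00%; the remaining 30.00% is cropped out.

30.0%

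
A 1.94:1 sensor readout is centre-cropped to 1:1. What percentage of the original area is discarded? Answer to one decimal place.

48.5%

The height stays; only width is cut (since 1:1 is narrower than 1.94:1).
Fraction kept = (1.000)/(1.940) ≈ 51.55%, so 48.45% is lost.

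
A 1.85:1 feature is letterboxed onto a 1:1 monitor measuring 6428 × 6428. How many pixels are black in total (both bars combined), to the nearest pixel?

Since 1.850 > 1.000, the feature is width-limited.
Content height = 6428 / 1.850 ≈ 3474.5946 px.
Black = 6428 − 3474.5946 = 2953.4054 px.
Bar area = 2953.4054 × 6428 ≈ 18984490 px.

18984490 pixels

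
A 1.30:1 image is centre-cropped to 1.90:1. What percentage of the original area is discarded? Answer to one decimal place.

31.6%

The width stays; only height is cut (since 1.90:1 is wider than 1.30:1).
Fraction kept = (1.300)/(1.900) ≈ 68.42%, so 31.58% is lost.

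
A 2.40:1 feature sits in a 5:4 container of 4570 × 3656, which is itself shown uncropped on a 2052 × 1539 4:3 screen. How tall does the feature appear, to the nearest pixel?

802 px

Inside the 4570×3656 canvas the feature is width-limited at 4570.00 × 1904.17.
5:4 in 2052×1539: fills the height, so the intermediate becomes 1923.75 × 1539.00 — a scale of ×0.4210.
Applying the same ×0.4210: 1904.17 → 801.56.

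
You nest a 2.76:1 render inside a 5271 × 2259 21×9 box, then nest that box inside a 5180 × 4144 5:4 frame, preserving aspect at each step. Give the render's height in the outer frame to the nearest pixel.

First fit — 2.76:1 into 5271×2259 spans the width: 5271.00 × 1909.78.
The 21×9 canvas is width-limited in 5180×4144, giving 5180.00 × 2220.00; scale factor 0.9827.
The render scales with it: height 1909.78 × 0.9827 ≈ 1876.81.

1877 px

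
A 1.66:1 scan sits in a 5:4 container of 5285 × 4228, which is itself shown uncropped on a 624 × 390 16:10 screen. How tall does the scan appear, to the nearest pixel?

1.66:1 in 5285×4228: fills the width, so the scan is 5285.00 × 3183.73.
5:4 in 624×390: fills the height, so the intermediate becomes 487.50 × 390.00 — a scale of ×0.0922.
Applying the same ×0.0922: 3183.73 → 293.67.

294 px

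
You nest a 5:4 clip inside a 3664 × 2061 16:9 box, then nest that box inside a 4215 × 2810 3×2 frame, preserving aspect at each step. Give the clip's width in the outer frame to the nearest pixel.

2964 px

5:4 in 3664×2061: fills the height, so the clip is 2576.25 × 2061.00.
The 16:9 canvas is width-limited in 4215×2810, giving 4215.00 × 2370.94; scale factor 1.1504.
Applying the same ×1.1504: 2576.25 → 2963.67.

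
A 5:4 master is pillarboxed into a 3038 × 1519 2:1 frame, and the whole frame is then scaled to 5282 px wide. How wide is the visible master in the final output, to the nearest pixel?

Fitted into 3038×1519, the master spans the height; its width is 1519 × 5/4 ≈ 1898.75 px.
The frame scales by 5282/3038 = 1.7386; 1898.75 × 1.7386 ≈ 3301.25 px.

3301 px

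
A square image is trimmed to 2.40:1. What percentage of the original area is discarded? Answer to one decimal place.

The width stays; only height is cut (since 2.40:1 is wider than square).
(1.000)/(2.400) ≈ 0.417 of the area survives, leaving 58.33% discarded.

58.3%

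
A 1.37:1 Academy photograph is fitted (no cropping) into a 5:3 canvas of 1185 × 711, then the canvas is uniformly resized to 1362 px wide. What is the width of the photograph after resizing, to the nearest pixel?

1120 px

At 1185×711 the photograph is height-limited, so width = 711 × 1.370 ≈ 974.07 px.
Scaling 1185 → 1362 is ×1.1494, so the width becomes 974.07 × 1.1494 ≈ 1119.56 px.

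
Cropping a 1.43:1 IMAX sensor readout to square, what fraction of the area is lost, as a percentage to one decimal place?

30.1%

The height stays; only width is cut (since square is narrower than 1.43:1 IMAX).
Area ratio = (1.000)/(1.430) = 69.93%; the remaining 30.07% is cropped out.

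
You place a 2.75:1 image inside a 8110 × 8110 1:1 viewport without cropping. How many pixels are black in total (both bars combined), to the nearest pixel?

2.75:1 (2.750) > 1:1 (1.000), so the image fills the width.
That makes the image 2949.0909 px tall (8110 / 2.750).
8110 − 2949.0909 = 5160.9091 px of bars.
Across the 8110-px span: 5160.9091 × 8110 ≈ 41854973 px.

41854973 pixels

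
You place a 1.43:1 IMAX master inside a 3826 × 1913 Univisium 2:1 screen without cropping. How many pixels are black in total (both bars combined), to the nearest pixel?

1.43:1 IMAX is narrower than Univisium 2:1, so it spans the full height.
Content width = 1913 × 1.430 ≈ 2735.5900 px.
3826 − 2735.5900 = 1090.4100 px of bars.
Bar area = 1090.4100 × 1913 ≈ 2085954 px.

2085954 pixels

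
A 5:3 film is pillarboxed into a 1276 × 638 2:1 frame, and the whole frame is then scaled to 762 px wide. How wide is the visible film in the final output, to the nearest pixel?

635 px

Fitted into 1276×638, the film spans the height; its width is 638 × 5/3 ≈ 1063.33 px.
The frame scales by 762/1276 = 0.5972; 1063.33 × 0.5972 ≈ 635.00 px.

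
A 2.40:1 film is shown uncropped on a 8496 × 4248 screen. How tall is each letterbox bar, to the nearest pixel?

354 px

2.40:1 (2.400) > 2:1 (2.000), so the film fills the width.
The film is 8496 / 2.400 ≈ 3540.00 px tall.
Leftover height: 4248 − 3540.00 = 708.00 px → 354.00 each side.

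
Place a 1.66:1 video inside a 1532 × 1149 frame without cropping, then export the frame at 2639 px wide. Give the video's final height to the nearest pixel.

1590 px

Fitted into 1532×1149, the video spans the width; its height is 1532 / 1.660 ≈ 922.89 px.
Resizing to 2639 px wide multiplies everything by 1.7226: 922.89 → 1589.76 px.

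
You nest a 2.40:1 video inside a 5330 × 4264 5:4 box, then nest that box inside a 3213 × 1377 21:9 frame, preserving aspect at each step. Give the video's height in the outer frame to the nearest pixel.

First fit — 2.40:1 into 5330×4264 spans the width: 5330.00 × 2220.83.
5:4 in 3213×1377: fills the height, so the intermediate becomes 1721.25 × 1377.00 — a scale of ×0.3229.
So the video's height is 2220.83 × 0.3229 ≈ 717.19.

717 px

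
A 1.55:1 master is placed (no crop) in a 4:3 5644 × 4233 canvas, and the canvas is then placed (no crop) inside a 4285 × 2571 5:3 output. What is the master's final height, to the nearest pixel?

First fit — 1.55:1 into 5644×4233 spans the width: 5644.00 × 3641.29.
Second fit — the 4:3 canvas into 4285×2571 spans the height: 3428.00 × 2571.00 (×0.6074 from 5644×4233).
Applying the same ×0.6074: 3641.29 → 2211.61.

2212 px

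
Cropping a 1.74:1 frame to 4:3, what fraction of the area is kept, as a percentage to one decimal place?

4:3 is narrower than 1.74:1, so the crop keeps the full height and trims the width.
(1.333)/(1.740) ≈ 0.766 of the area survives.

76.6%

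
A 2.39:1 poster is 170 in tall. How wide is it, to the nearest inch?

406 in

Width = 170 × 2.390 = 406.30.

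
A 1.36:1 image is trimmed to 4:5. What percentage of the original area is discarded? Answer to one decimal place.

41.2%

The height stays; only width is cut (since 4:5 is narrower than 1.36:1).
Area ratio = (0.800)/(1.360) = 58.82%; the remaining 41.18% is cropped out.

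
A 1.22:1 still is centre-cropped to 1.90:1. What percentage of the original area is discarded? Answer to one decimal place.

35.8%

The width stays; only height is cut (since 1.90:1 is wider than 1.22:1).
(1.220)/(1.900) ≈ 0.642 of the area survives, leaving 35.79% discarded.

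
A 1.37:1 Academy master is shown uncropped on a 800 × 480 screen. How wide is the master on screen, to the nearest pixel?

Since 1.370 < 1.667, the master is height-limited.
That makes the image 657.60 px wide (480 × 1.370).

658 px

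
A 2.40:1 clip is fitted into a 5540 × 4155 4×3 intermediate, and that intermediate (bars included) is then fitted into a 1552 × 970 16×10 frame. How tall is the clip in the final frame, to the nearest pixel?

First fit — 2.40:1 into 5540×4155 spans the width: 5540.00 × 2308.33.
Second fit — the 4×3 canvas into 1552×970 spans the height: 1293.33 × 970.00 (×0.2335 from 5540×4155).
The clip scales with it: height 2308.33 × 0.2335 ≈ 538.89.

539 px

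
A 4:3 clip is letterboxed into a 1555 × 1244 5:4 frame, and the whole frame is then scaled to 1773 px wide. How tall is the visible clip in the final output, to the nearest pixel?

Fitted into 1555×1244, the clip spans the width; its height is 1555 × 3/4 ≈ 1166.25 px.
The frame scales by 1773/1555 = 1.1402; 1166.25 × 1.1402 ≈ 1329.75 px.

1330 px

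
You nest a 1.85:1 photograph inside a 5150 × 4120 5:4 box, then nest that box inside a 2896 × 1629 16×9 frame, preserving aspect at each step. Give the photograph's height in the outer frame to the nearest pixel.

Inside the 5150×4120 canvas the photograph is width-limited at 5150.00 × 2783.78.
The 5:4 canvas is height-limited in 2896×1629, giving 2036.25 × 1629.00; scale factor 0.3954.
Applying the same ×0.3954: 2783.78 → 1100.68.

1101 px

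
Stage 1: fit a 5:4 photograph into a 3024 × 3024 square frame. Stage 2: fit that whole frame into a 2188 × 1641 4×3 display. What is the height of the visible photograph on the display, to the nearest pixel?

5:4 in 3024×3024: fills the width, so the photograph is 3024.00 × 2419.20.
Second fit — the square canvas into 2188×1641 spans the height: 1641.00 × 1641.00 (×0.5427 from 3024×3024).
So the photograph's height is 2419.20 × 0.5427 ≈ 1312.80.

1313 px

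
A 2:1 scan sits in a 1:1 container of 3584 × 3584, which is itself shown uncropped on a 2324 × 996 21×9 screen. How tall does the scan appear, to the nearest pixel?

498 px

Inside the 3584×3584 canvas the scan is width-limited at 3584.00 × 1792.00.
Second fit — the 1:1 canvas into 2324×996 spans the height: 996.00 × 996.00 (×0.2779 from 3584×3584).
Applying the same ×0.2779: 1792.00 → 498.00.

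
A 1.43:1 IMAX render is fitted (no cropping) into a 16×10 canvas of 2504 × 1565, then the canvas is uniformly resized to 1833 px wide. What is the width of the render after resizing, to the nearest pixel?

1638 px

In the 2504×1565 frame the render fills the height: width = 1565 × 1.430 ≈ 2237.95 px.
Scaling 2504 → 1833 is ×0.7320, so the width becomes 2237.95 × 0.7320 ≈ 1638.24 px.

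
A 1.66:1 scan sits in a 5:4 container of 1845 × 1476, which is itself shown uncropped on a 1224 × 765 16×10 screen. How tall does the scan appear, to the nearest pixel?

Inside the 1845×1476 canvas the scan is width-limited at 1845.00 × 1111.45.
5:4 in 1224×765: fills the height, so the intermediate becomes 956.25 × 765.00 — a scale of ×0.5183.
Applying the same ×0.5183: 1111.45 → 576.05.

576 px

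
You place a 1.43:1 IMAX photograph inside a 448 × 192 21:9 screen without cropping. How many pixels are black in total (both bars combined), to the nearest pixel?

Since 1.430 < 2.333, the photograph is height-limited.
The photograph is 192 × 1.430 ≈ 274.5600 px wide.
Leftover width: 448 − 274.5600 = 173.4400 px.
That's 173.4400 × 192 ≈ 33300 black pixels.

33300 pixels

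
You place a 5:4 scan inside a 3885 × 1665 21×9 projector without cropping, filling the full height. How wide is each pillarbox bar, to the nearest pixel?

Content width = 1665 × 5/4 ≈ 2081.25 px.
Black = 3885 − 2081.25 = 1803.75 px, or 901.88 per bar.

902 px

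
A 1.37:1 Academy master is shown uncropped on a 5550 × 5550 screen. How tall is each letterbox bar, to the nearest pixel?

1.37:1 Academy is wider than square, so it spans the full width.
That makes the image 4051.09 px tall (5550 / 1.370).
Black = 5550 − 4051.09 = 1498.91 px, or 749.45 per bar.

749 px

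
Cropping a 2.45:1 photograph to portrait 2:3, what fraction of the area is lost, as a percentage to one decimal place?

The height stays; only width is cut (since portrait 2:3 is narrower than 2.45:1).
Fraction kept = (0.667)/(2.450) ≈ 27.21%, so 72.79% is lost.

72.8%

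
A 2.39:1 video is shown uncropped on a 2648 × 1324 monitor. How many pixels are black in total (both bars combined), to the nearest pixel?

2.39:1 is wider than Univisium 2:1, so it spans the full width.
The video is 2648 / 2.390 ≈ 1107.9498 px tall.
Black = 1324 − 1107.9498 = 216.0502 px.
That's 216.0502 × 2648 ≈ 572101 black pixels.

572101 pixels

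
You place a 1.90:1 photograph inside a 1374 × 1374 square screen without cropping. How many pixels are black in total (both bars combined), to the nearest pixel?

894257 pixels

1.90:1 (1.900) > square (1.000), so the photograph fills the width.
Content height = 1374 / 1.900 ≈ 723.1579 px.
1374 − 723.1579 = 650.8421 px of bars.
That's 650.8421 × 1374 ≈ 894257 black pixels.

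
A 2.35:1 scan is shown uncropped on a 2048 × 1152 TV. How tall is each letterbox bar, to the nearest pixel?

2.35:1 is wider than 16:9, so it spans the full width.
Content height = 2048 / 2.350 ≈ 871.49 px.
Black = 1152 − 871.49 = 280.51 px, or 140.26 per bar.

140 px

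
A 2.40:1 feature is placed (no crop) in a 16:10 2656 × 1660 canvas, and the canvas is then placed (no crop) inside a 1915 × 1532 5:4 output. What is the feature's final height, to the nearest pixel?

798 px

2.40:1 in 2656×1660: fills the width, so the feature is 2656.00 × 1106.67.
Second fit — the 16:10 canvas into 1915×1532 spans the width: 1915.00 × 1196.88 (×0.7210 from 2656×1660).
Applying the same ×0.7210: 1106.67 → 797.92.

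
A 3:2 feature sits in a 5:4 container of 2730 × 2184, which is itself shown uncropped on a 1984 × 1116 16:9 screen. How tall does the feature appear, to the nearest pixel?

930 px

Inside the 2730×2184 canvas the feature is width-limited at 2730.00 × 1820.00.
The 5:4 canvas is height-limited in 1984×1116, giving 1395.00 × 1116.00; scale factor 0.5110.
The feature scales with it: height 1820.00 × 0.5110 ≈ 930.00.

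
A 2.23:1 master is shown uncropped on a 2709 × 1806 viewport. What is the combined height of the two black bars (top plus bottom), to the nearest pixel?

591 px

2.23:1 is wider than 3:2, so it spans the full width.
The master is 2709 / 2.230 ≈ 1214.80 px tall.
Leftover height: 1806 − 1214.80 = 591.20 px.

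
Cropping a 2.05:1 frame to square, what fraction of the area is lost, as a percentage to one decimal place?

square is narrower than 2.05:1, so the crop keeps the full height and trims the width.
Area ratio = (1.000)/(2.050) = 48.78%; the remaining 51.22% is cropped out.

51.2%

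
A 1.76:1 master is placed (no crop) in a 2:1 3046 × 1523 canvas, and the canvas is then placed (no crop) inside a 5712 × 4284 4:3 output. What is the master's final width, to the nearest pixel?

Inside the 3046×1523 canvas the master is height-limited at 2680.48 × 1523.00.
Second fit — the 2:1 canvas into 5712×4284 spans the width: 5712.00 × 2856.00 (×1.8752 from 3046×1523).
So the master's width is 2680.48 × 1.8752 ≈ 5026.56.

5027 px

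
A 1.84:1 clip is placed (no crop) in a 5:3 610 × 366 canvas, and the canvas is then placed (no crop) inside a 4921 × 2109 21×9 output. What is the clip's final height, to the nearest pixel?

1.84:1 in 610×366: fills the width, so the clip is 610.00 × 331.52.
Second fit — the 5:3 canvas into 4921×2109 spans the height: 3515.00 × 2109.00 (×5.7623 from 610×366).
So the clip's height is 331.52 × 5.7623 ≈ 1910.33.

1910 px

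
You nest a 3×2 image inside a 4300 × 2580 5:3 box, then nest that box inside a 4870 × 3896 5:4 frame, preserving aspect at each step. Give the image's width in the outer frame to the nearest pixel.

4383 px

Inside the 4300×2580 canvas the image is height-limited at 3870.00 × 2580.00.
5:3 in 4870×3896: fills the width, so the intermediate becomes 4870.00 × 2922.00 — a scale of ×1.1326.
The image scales with it: width 3870.00 × 1.1326 ≈ 4383.00.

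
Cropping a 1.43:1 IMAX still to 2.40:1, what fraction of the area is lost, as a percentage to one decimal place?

2.40:1 is wider than 1.43:1 IMAX, so the crop keeps the full width and trims the height.
(1.430)/(2.400) ≈ 0.596 of the area survives, leaving 40.42% discarded.

40.4%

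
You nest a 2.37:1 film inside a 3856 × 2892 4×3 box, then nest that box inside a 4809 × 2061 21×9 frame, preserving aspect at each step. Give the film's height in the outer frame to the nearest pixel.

1159 px

First fit — 2.37:1 into 3856×2892 spans the width: 3856.00 × 1627.00.
4×3 in 4809×2061: fills the height, so the intermediate becomes 2748.00 × 2061.00 — a scale of ×0.7127.
So the film's height is 1627.00 × 0.7127 ≈ 1159.49.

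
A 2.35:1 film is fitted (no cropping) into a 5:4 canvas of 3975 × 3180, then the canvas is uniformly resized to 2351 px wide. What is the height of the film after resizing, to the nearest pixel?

1000 px

At 3975×3180 the film is width-limited, so height = 3975 / 2.350 ≈ 1691.49 px.
Scaling 3975 → 2351 is ×0.5914, so the height becomes 1691.49 × 0.5914 ≈ 1000.43 px.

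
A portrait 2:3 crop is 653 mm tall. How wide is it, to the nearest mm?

435 mm

At portrait 2:3, 653 / 3 × 2 ≈ 435.33.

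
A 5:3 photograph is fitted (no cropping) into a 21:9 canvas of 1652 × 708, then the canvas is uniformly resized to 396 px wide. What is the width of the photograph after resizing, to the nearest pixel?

In the 1652×708 frame the photograph fills the height: width = 708 × 5/3 ≈ 1180.00 px.
Resizing to 396 px wide multiplies everything by 0.2397: 1180.00 → 282.86 px.

283 px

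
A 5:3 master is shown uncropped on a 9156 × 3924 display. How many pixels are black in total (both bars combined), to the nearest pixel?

Since 1.667 < 2.333, the master is height-limited.
The master is 3924 × 5/3 ≈ 6540.0000 px wide.
Black = 9156 − 6540.0000 = 2616.0000 px.
Across the 3924-px span: 2616.0000 × 3924 ≈ 10265184 px.

10265184 pixels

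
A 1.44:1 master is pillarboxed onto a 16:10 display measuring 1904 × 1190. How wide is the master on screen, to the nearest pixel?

Since 1.440 < 1.600, the master is height-limited.
The master is 1190 × 1.440 ≈ 1713.60 px wide.

1714 px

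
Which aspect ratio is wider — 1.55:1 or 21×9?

1.55 and 21×9 = 2.333; 2.333 > 1.55.

21×9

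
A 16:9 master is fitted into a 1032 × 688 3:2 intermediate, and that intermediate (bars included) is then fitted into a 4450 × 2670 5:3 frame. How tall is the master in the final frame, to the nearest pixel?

Inside the 1032×688 canvas the master is width-limited at 1032.00 × 580.50.
Second fit — the 3:2 canvas into 4450×2670 spans the height: 4005.00 × 2670.00 (×3.8808 from 1032×688).
So the master's height is 580.50 × 3.8808 ≈ 2252.81.

2253 px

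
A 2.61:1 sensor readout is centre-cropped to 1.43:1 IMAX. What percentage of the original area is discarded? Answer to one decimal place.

1.43:1 IMAX is narrower than 2.61:1, so the crop keeps the full height and trims the width.
(1.430)/(2.610) ≈ 0.548 of the area survives, leaving 45.21% discarded.

45.2%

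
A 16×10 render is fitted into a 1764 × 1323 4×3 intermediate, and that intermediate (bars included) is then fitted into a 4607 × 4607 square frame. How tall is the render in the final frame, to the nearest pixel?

First fit — 16×10 into 1764×1323 spans the width: 1764.00 × 1102.50.
Second fit — the 4×3 canvas into 4607×4607 spans the width: 4607.00 × 3455.25 (×2.6117 from 1764×1323).
So the render's height is 1102.50 × 2.6117 ≈ 2879.38.

2879 px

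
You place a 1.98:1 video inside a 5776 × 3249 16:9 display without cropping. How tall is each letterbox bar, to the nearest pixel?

166 px

Since 1.980 > 1.778, the video is width-limited.
The video is 5776 / 1.980 ≈ 2917.17 px tall.
Black = 3249 − 2917.17 = 331.83 px, or 165.91 per bar.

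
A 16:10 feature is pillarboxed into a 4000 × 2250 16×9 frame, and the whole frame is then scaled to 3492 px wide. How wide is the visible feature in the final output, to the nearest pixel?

3143 px

Fitted into 4000×2250, the feature spans the height; its width is 2250 × 16/10 ≈ 3600.00 px.
The frame scales by 3492/4000 = 0.8730; 3600.00 × 0.8730 ≈ 3142.80 px.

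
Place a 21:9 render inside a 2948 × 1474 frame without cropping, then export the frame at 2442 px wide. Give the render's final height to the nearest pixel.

At 2948×1474 the render is width-limited, so height = 2948 × 9/21 ≈ 1263.43 px.
Resizing to 2442 px wide multiplies everything by 0.8284: 1263.43 → 1046.57 px.

1047 px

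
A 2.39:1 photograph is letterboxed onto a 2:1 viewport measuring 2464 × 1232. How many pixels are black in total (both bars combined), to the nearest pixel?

2.39:1 is wider than 2:1, so it spans the full width.
The photograph is 2464 / 2.390 ≈ 1030.9623 px tall.
1232 − 1030.9623 = 201.0377 px of bars.
Across the 2464-px span: 201.0377 × 2464 ≈ 495357 px.

495357 pixels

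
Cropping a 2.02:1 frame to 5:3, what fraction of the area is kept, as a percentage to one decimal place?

Going from 2.02:1 to 5:3 means cutting width while keeping height.
Area ratio = (1.667)/(2.020) = 82.51% retained.

82.5%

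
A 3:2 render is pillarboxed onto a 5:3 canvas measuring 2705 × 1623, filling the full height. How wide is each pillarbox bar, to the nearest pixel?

135 px

Content width = 1623 × 3/2 ≈ 2434.50 px.
Black = 2705 − 2434.50 = 270.50 px, or 135.25 per bar.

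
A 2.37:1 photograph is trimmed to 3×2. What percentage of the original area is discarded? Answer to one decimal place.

Going from 2.37:1 to 3×2 means cutting width while keeping height.
Area ratio = (1.500)/(2.370) = 63.29%; the remaining 36.71% is cropped out.

36.7%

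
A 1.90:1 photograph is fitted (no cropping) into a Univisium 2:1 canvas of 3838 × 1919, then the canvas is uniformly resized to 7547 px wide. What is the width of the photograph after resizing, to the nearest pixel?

7170 px

Fitted into 3838×1919, the photograph spans the height; its width is 1919 × 1.900 ≈ 3646.10 px.
Scaling 3838 → 7547 is ×1.9664, so the width becomes 3646.10 × 1.9664 ≈ 7169.65 px.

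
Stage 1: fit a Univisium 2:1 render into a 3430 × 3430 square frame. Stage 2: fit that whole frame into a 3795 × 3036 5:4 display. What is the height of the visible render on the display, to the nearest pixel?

1518 px

Univisium 2:1 in 3430×3430: fills the width, so the render is 3430.00 × 1715.00.
square in 3795×3036: fills the height, so the intermediate becomes 3036.00 × 3036.00 — a scale of ×0.8851.
So the render's height is 1715.00 × 0.8851 ≈ 1518.00.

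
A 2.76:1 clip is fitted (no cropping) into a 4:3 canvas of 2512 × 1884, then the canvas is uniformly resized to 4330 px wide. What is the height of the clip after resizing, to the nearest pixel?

1569 px

In the 2512×1884 frame the clip fills the width: height = 2512 / 2.760 ≈ 910.14 px.
Scaling 2512 → 4330 is ×1.7237, so the height becomes 910.14 × 1.7237 ≈ 1568.84 px.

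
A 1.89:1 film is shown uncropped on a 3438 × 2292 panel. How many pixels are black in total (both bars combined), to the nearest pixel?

Since 1.890 > 1.500, the film is width-limited.
Content height = 3438 / 1.890 ≈ 1819.0476 px.
2292 − 1819.0476 = 472.9524 px of bars.
Across the 3438-px span: 472.9524 × 3438 ≈ 1626010 px.

1626010 pixels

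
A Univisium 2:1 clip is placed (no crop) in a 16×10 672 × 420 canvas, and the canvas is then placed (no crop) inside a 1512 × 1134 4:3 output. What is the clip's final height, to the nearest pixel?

Univisium 2:1 in 672×420: fills the width, so the clip is 672.00 × 336.00.
Second fit — the 16×10 canvas into 1512×1134 spans the width: 1512.00 × 945.00 (×2.2500 from 672×420).
So the clip's height is 336.00 × 2.2500 ≈ 756.00.

756 px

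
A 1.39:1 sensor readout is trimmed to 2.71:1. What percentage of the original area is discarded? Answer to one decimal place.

48.7%

Going from 1.39:1 to 2.71:1 means cutting height while keeping width.
(1.390)/(2.710) ≈ 0.513 of the area survives, leaving 48.71% discarded.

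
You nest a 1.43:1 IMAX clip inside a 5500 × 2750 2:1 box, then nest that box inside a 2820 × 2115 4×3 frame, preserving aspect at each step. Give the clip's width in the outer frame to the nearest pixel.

2016 px

1.43:1 IMAX in 5500×2750: fills the height, so the clip is 3932.50 × 2750.00.
2:1 in 2820×2115: fills the width, so the intermediate becomes 2820.00 × 1410.00 — a scale of ×0.5127.
So the clip's width is 3932.50 × 0.5127 ≈ 2016.30.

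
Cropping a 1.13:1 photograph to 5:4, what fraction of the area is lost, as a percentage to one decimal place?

9.6%

The width stays; only height is cut (since 5:4 is wider than 1.13:1).
Area ratio = (1.130)/(1.250) = 90.40%; the remaining 9.60% is cropped out.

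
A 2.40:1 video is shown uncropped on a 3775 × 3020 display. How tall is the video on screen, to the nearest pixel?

1573 px

2.40:1 is wider than 5:4, so it spans the full width.
Content height = 3775 / 2.400 ≈ 1572.92 px.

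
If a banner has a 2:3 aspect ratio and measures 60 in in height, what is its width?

40 in

60·2/3 = 40.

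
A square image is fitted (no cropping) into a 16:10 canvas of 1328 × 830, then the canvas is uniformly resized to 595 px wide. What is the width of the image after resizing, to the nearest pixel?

At 1328×830 the image is height-limited, so width = 830 × 1/1 ≈ 830.00 px.
Scaling 1328 → 595 is ×0.4480, so the width becomes 830.00 × 0.4480 ≈ 371.88 px.

372 px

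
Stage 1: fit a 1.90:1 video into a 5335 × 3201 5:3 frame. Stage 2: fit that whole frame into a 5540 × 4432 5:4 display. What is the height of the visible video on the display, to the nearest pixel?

2916 px

Inside the 5335×3201 canvas the video is width-limited at 5335.00 × 2807.89.
The 5:3 canvas is width-limited in 5540×4432, giving 5540.00 × 3324.00; scale factor 1.0384.
The video scales with it: height 2807.89 × 1.0384 ≈ 2915.79.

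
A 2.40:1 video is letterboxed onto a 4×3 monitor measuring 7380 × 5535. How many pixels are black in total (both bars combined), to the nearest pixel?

Since 2.400 > 1.333, the video is width-limited.
Content height = 7380 / 2.400 ≈ 3075.0000 px.
Leftover height: 5535 − 3075.0000 = 2460.0000 px.
Across the 7380-px span: 2460.0000 × 7380 ≈ 18154800 px.

18154800 pixels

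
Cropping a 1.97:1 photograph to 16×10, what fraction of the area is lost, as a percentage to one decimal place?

18.8%

The height stays; only width is cut (since 16×10 is narrower than 1.97:1).
(1.600)/(1.970) ≈ 0.812 of the area survives, leaving 18.78% discarded.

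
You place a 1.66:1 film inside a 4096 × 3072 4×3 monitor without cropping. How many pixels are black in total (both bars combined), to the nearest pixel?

1.66:1 is wider than 4×3, so it spans the full width.
The film is 4096 / 1.660 ≈ 2467.4699 px tall.
Black = 3072 − 2467.4699 = 604.5301 px.
Across the 4096-px span: 604.5301 × 4096 ≈ 2476155 px.

2476155 pixels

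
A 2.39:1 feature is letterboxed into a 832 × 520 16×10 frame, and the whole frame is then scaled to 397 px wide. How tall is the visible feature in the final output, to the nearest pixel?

At 832×520 the feature is width-limited, so height = 832 / 2.390 ≈ 348.12 px.
Scaling 832 → 397 is ×0.4772, so the height becomes 348.12 × 0.4772 ≈ 166.11 px.

166 px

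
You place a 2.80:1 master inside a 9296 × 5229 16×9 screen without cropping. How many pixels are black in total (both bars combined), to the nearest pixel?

Since 2.800 > 1.778, the master is width-limited.
Content height = 9296 / 2.800 ≈ 3320.0000 px.
5229 − 3320.0000 = 1909.0000 px of bars.
That's 1909.0000 × 9296 ≈ 17746064 black pixels.

17746064 pixels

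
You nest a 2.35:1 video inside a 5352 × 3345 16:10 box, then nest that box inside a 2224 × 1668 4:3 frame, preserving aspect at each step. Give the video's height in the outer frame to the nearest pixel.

Inside the 5352×3345 canvas the video is width-limited at 5352.00 × 2277.45.
Second fit — the 16:10 canvas into 2224×1668 spans the width: 2224.00 × 1390.00 (×0.4155 from 5352×3345).
The video scales with it: height 2277.45 × 0.4155 ≈ 946.38.

946 px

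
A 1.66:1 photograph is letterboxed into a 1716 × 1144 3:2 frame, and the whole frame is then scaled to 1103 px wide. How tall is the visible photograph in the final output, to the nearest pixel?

Fitted into 1716×1144, the photograph spans the width; its height is 1716 / 1.660 ≈ 1033.73 px.
Resizing to 1103 px wide multiplies everything by 0.6428: 1033.73 → 664.46 px.

664 px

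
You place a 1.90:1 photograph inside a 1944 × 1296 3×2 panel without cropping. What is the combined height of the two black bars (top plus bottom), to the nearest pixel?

1.90:1 (1.900) > 3×2 (1.500), so the photograph fills the width.
The photograph is 1944 / 1.900 ≈ 1023.16 px tall.
1296 − 1023.16 = 272.84 px of bars.

273 px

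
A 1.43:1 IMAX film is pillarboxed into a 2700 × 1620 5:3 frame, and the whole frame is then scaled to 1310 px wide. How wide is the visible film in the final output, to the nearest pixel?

In the 2700×1620 frame the film fills the height: width = 1620 × 1.430 ≈ 2316.60 px.
The frame scales by 1310/2700 = 0.4852; 2316.60 × 0.4852 ≈ 1123.98 px.

1124 px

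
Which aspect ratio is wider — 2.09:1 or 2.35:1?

2.09 and 2.35; 2.35 > 2.09.

2.35:1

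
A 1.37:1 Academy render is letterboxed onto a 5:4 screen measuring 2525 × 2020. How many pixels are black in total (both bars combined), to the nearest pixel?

1.37:1 Academy is wider than 5:4, so it spans the full width.
Content height = 2525 / 1.370 ≈ 1843.0657 px.
2020 − 1843.0657 = 176.9343 px of bars.
Bar area = 176.9343 × 2525 ≈ 446759 px.

446759 pixels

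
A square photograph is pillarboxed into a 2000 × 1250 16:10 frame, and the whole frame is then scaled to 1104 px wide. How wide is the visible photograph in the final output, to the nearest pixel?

690 px

At 2000×1250 the photograph is height-limited, so width = 1250 × 1/1 ≈ 1250.00 px.
Scaling 2000 → 1104 is ×0.5520, so the width becomes 1250.00 × 0.5520 ≈ 690.00 px.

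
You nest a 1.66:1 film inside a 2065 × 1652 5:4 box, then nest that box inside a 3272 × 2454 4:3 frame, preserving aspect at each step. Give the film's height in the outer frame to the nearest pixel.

1848 px

First fit — 1.66:1 into 2065×1652 spans the width: 2065.00 × 1243.98.
Second fit — the 5:4 canvas into 3272×2454 spans the height: 3067.50 × 2454.00 (×1.4855 from 2065×1652).
So the film's height is 1243.98 × 1.4855 ≈ 1847.89.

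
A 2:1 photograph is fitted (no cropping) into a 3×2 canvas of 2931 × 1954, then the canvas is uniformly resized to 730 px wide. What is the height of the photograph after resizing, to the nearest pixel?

In the 2931×1954 frame the photograph fills the width: height = 2931 × 1/2 ≈ 1465.50 px.
Resizing to 730 px wide multiplies everything by 0.2491: 1465.50 → 365.00 px.

365 px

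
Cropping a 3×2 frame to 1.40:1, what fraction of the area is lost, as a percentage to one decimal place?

6.7%

Going from 3×2 to 1.40:1 means cutting width while keeping height.
(1.400)/(1.500) ≈ 0.933 of the area survives, leaving 6.67% discarded.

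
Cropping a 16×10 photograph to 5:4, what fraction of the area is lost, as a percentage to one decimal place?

21.9%

Going from 16×10 to 5:4 means cutting width while keeping height.
Fraction kept = (1.250)/(1.600) ≈ 78.12%, so 21.88% is lost.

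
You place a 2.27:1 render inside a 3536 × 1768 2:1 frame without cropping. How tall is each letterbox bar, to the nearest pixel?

2.27:1 (2.270) > 2:1 (2.000), so the render fills the width.
That makes the image 1557.71 px tall (3536 / 2.270).
1768 − 1557.71 = 210.29 px of bars (105.15 each).

105 px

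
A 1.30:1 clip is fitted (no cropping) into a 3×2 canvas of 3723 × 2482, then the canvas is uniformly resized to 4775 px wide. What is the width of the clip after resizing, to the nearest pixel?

Fitted into 3723×2482, the clip spans the height; its width is 2482 × 1.300 ≈ 3226.60 px.
Scaling 3723 → 4775 is ×1.2826, so the width becomes 3226.60 × 1.2826 ≈ 4138.33 px.

4138 px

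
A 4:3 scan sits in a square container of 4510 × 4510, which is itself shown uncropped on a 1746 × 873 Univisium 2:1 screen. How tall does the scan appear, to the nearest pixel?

655 px

First fit — 4:3 into 4510×4510 spans the width: 4510.00 × 3382.50.
The square canvas is height-limited in 1746×873, giving 873.00 × 873.00; scale factor 0.1936.
The scan scales with it: height 3382.50 × 0.1936 ≈ 654.75.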